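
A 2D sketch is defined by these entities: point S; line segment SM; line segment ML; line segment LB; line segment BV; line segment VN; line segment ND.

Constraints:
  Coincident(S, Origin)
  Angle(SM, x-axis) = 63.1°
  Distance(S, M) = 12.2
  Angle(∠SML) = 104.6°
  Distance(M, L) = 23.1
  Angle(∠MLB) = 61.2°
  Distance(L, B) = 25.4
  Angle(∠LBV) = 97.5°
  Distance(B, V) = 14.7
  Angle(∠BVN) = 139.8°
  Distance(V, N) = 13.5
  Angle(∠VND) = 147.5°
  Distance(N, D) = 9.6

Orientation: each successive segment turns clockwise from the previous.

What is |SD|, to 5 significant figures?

17.239

S is at the origin; SM runs at 63.1° with length 12.2, so M = (5.5197, 10.880). ∠SML = 104.6° gives ML at -12.300° from the x-axis; with |ML| = 23.1, L = (28.089, 5.9589). ∠MLB = 61.2° gives LB at -131.10° from the x-axis; with |LB| = 25.4, B = (11.392, -13.182). ∠LBV = 97.5° gives BV at 146.40° from the x-axis; with |BV| = 14.7, V = (-0.85182, -5.0467). ∠BVN = 139.8° gives VN at 106.20° from the x-axis; with |VN| = 13.5, N = (-4.6182, 7.9172). ∠VND = 147.5° gives ND at 73.700° from the x-axis; with |ND| = 9.6, D = (-1.9238, 17.131). Then |SD| = |D − S| = 17.239.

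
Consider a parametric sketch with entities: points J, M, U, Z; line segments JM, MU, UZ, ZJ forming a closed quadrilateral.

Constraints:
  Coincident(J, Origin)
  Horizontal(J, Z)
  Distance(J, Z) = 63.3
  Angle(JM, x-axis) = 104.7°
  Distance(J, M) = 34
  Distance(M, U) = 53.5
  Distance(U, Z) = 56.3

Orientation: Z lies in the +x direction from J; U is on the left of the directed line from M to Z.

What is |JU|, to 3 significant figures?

66.4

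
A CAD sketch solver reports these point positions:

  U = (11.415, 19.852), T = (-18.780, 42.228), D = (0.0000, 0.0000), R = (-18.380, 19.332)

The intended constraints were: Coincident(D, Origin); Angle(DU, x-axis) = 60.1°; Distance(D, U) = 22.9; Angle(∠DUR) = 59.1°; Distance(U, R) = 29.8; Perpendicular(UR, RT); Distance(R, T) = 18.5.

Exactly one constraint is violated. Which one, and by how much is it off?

Distance(R, T) = 18.5 — off by 4.40.

D = (0.00, 0.00) ✓; DU at 60.10° ✓; |DU| = 22.90 ✓; ∠DUR = 59.10° ✓; |UR| = 29.80 ✓; ∠(UR, RT) = 90.00° ✓; |RT| = 22.90 ✗.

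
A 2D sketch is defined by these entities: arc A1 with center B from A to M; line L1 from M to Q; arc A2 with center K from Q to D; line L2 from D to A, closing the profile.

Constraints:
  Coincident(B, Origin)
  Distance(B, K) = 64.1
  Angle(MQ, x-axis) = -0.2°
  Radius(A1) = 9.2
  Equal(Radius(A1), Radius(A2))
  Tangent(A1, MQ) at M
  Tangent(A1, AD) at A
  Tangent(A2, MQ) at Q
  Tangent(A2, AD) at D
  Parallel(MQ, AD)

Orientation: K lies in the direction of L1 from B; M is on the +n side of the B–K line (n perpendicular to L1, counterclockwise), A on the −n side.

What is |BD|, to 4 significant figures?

64.76

The slot axis is L1's direction at -0.2°, so u = (cos -0.2°, sin -0.2°) = (1.000, -0.003491) and n = (−sin -0.2°, cos -0.2°) = (0.003491, 1.000). B is at the origin and K lies 64.1 along u from B, so K = 64.1·u = (64.10, -0.2238). Tangency of A1 to both parallel lines with radius 9.2 puts M and A at B ± 9.2·n: M = (0.03211, 9.200), A = (-0.03211, -9.200). Equal radii place Q and D the same way about K: Q = K + 9.2·n = (64.13, 8.976), D = K − 9.2·n = (64.07, -9.424). Then |BD| = |D − B| = 64.76.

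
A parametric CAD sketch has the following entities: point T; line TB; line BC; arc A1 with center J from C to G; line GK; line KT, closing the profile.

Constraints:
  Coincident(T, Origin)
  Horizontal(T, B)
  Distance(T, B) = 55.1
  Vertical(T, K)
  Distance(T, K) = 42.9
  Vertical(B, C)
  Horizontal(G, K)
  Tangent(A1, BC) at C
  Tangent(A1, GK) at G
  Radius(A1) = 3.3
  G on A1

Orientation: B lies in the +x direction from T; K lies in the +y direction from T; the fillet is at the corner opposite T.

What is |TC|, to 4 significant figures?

67.85

T is at the origin; T and B share the same y with |TB| = 55.1 and B on the +x side, so B = (55.10, 0.000). TK is vertical with |TK| = 42.9 and K on the +y side, so K = (0.000, 42.90). The virtual corner opposite T is at (55.10, 42.90). Tangency of A1 to BC means the radius JC is perpendicular to BC and tangency of A1 to GK means the radius JG is perpendicular to GK, with radius 3.3, so the center J sits 3.3 in from both sides at J = (51.80, 39.60). That places the tangent points at C = (55.10, 39.60) on BC and G = (51.80, 42.90) on GK. Then |TC| = |C − T| = 67.85.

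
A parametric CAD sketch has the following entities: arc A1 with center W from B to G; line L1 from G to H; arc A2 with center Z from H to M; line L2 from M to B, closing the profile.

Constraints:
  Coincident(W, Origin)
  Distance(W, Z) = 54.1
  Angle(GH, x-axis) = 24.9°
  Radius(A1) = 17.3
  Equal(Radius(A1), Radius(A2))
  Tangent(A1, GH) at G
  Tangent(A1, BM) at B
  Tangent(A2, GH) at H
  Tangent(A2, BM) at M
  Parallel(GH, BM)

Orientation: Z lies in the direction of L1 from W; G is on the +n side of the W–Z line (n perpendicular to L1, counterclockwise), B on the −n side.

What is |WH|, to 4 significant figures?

56.80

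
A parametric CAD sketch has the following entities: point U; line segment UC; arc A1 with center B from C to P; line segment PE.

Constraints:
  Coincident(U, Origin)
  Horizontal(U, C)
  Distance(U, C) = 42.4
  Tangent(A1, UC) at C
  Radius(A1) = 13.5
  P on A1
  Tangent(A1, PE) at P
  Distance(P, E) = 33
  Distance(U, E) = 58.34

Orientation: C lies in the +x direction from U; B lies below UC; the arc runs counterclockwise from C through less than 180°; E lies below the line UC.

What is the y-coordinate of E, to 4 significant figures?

-47.95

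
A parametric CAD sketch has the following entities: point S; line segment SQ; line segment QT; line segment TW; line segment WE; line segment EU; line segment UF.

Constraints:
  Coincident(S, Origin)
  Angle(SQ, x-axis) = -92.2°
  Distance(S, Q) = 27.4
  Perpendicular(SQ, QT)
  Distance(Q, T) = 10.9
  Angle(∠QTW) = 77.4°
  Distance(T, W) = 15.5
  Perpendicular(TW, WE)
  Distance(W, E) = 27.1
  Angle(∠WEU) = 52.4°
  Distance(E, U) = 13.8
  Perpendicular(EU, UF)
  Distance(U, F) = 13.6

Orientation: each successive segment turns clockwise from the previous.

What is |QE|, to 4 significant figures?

21.05

S is at the origin; SQ runs at -92.2° with length 27.4, so Q = (-1.052, -27.38). SQ is perpendicular to QT, so QT runs at 177.8°; with |QT| = 10.9, T = (-11.94, -26.96). ∠QTW = 77.4° gives TW at 75.20° from the x-axis; with |TW| = 15.5, W = (-7.984, -11.98). TW ⟂ WE, so WE runs at -14.80°; with |WE| = 27.1, E = (18.22, -18.90). Then |QE| = |E − Q| = 21.05.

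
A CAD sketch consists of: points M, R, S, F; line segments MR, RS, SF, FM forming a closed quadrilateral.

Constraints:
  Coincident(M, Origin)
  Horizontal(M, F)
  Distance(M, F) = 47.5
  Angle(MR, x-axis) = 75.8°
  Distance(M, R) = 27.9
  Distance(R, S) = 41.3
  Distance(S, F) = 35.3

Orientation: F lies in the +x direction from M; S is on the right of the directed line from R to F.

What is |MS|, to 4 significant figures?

20.06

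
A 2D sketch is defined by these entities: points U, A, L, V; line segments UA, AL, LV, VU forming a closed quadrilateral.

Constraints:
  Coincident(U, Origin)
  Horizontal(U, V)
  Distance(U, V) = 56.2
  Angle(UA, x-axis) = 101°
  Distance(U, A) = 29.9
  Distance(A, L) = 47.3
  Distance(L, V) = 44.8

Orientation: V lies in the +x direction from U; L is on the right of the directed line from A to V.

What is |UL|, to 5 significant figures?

19.393

U is at the origin; UV is horizontal with |UV| = 56.2 and V in +x, so V = (56.2, 0). UA runs at 101.0° with |UA| = 29.9, so A = (-5.7052, 29.351). L is determined by |AL| = 47.3 and |LV| = 44.8 together: it lies at the intersection of circle(A, 47.3) and circle(V, 44.8). With |AV| = 68.511, the foot of the radical line on AV is 35.936 from A and the perpendicular offset is √(47.3² − 35.936²) = 30.756. Taking the right-of-AV solution: L = (13.590, -13.835).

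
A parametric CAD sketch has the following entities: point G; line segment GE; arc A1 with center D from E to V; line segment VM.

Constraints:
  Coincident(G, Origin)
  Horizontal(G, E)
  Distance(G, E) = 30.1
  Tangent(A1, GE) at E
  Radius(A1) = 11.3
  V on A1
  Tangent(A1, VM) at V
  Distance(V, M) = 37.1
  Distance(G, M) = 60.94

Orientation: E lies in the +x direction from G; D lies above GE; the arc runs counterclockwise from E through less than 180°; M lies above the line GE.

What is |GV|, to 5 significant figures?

43.292

Checks: |DV| = 11.30 ✓; ∠(DV, VM) = 90.00° ✓; |VM| = 37.10 ✓; |GM| = 60.94 ✓.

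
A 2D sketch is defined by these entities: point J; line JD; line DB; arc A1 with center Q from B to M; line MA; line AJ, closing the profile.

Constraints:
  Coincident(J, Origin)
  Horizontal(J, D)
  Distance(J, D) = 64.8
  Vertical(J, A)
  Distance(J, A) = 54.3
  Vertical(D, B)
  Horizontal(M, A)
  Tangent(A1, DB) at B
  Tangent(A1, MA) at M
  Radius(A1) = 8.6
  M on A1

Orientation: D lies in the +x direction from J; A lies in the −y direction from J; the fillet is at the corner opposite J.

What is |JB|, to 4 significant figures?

79.29

The virtual corner opposite J is at (64.80, -54.30). Since A1 is tangent to DB there, QB ⟂ DB and since A1 is tangent to MA there, QM ⟂ MA, with radius 8.6, so the center Q sits 8.6 in from both sides at Q = (56.20, -45.70). That places the tangent points at B = (64.80, -45.70) on DB and M = (56.20, -54.30) on MA. Then |JB| = |B − J| = 79.29.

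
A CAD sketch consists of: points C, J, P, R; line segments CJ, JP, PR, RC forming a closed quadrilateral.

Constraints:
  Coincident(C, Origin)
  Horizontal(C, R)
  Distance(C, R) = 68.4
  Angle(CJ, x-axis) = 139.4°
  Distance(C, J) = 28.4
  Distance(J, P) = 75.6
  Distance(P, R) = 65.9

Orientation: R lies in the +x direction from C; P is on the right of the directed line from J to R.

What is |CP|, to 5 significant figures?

48.947

Checks: |JP| = 75.60 ✓; |PR| = 65.90 ✓.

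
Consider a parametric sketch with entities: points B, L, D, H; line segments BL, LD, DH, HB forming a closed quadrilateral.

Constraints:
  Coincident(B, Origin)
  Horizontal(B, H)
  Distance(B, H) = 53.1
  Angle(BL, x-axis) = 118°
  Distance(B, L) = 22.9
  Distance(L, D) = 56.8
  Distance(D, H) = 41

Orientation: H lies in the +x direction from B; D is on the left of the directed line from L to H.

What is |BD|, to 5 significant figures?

58.209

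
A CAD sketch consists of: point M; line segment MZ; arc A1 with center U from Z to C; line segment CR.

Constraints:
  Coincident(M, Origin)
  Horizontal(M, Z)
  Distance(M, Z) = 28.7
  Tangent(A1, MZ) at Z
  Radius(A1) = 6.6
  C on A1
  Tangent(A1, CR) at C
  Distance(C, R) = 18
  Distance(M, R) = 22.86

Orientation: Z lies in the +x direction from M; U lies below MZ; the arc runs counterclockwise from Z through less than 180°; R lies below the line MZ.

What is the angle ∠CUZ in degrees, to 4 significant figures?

58.08°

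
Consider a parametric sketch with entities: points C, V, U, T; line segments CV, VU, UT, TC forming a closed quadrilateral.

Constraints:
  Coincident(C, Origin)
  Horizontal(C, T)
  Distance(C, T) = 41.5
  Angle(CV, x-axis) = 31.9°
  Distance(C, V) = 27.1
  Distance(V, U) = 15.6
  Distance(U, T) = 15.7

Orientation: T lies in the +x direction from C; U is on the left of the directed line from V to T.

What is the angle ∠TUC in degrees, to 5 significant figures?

78.966°

C is at the origin; C and T share the same y with |CT| = 41.5 and T in +x, so T = (41.5, 0). CV runs at 31.9° with |CV| = 27.1, so V = (23.007, 14.321). U is determined by |VU| = 15.6 and |UT| = 15.7 together: it lies at the intersection of circle(V, 15.6) and circle(T, 15.7). With |VT| = 23.389, the foot of the radical line on VT is 11.628 from V and the perpendicular offset is √(15.6² − 11.628²) = 10.400. Taking the left-of-VT solution: U = (38.568, 15.424).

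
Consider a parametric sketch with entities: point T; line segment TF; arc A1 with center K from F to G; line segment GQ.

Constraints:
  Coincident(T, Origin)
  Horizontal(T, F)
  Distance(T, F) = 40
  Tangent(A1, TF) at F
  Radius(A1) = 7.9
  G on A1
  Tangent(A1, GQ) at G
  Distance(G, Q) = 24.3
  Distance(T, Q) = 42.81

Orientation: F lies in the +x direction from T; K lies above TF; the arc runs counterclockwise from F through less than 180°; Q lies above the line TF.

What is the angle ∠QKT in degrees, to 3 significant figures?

76.6°

Checks: |KG| = 7.900 ✓; ∠(KG, GQ) = 90.00° ✓; |GQ| = 24.30 ✓; |TQ| = 42.81 ✓.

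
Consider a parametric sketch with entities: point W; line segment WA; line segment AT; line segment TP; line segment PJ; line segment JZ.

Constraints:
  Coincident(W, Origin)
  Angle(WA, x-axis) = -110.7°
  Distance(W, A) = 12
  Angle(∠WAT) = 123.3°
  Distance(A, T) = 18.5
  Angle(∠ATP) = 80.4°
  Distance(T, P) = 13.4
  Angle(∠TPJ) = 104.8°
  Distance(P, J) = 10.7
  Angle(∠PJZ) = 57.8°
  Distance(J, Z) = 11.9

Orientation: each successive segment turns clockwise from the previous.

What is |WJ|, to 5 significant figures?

12.885

W is at the origin; WA runs at -110.7° with length 12.0, so A = (-4.2417, -11.225). ∠WAT = 123.3° gives AT at -167.40° from the x-axis; with |AT| = 18.5, T = (-22.296, -15.261). ∠ATP = 80.4° gives TP at 93.000° from the x-axis; with |TP| = 13.4, P = (-22.997, -1.8793). ∠TPJ = 104.8° gives PJ at 17.800° from the x-axis; with |PJ| = 10.7, J = (-12.810, 1.3916). Then |WJ| = |J − W| = 12.885.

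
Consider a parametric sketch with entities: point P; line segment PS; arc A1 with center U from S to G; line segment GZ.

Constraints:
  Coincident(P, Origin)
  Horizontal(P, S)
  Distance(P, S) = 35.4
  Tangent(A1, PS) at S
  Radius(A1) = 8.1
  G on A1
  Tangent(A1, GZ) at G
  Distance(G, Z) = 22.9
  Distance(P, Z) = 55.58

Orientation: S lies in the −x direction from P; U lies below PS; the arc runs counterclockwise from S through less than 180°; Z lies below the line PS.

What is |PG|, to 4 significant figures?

43.91

Checks: |UG| = 8.100 ✓; ∠(UG, GZ) = 90.00° ✓; |GZ| = 22.90 ✓; |PZ| = 55.58 ✓.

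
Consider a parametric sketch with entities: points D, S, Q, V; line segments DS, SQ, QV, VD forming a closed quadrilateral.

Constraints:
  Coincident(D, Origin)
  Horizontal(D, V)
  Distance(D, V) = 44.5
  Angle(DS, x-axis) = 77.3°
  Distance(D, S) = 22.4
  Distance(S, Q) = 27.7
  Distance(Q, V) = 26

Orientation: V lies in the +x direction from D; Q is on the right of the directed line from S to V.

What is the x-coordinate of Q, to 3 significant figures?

18.6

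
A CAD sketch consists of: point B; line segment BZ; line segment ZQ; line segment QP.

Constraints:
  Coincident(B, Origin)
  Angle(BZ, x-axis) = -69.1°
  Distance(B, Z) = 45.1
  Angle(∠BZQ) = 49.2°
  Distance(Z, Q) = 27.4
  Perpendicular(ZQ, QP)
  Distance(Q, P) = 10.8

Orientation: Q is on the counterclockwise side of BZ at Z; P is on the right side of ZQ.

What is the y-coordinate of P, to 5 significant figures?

-23.128

∠BZQ = 49.2°, so ZQ runs at -69.1° + (180° − 49.2°) = 61.700° from the x-axis; with |ZQ| = 27.4, Q = Z + 27.4·(cos 61.700°, sin 61.700°) = (29.079, -18.008). ZQ ⟂ QP; with |QP| = 10.8 on the right of ZQ, P = Q + 10.8·(0.88048, -0.47409) = (38.588, -23.128). So P.y = -23.128.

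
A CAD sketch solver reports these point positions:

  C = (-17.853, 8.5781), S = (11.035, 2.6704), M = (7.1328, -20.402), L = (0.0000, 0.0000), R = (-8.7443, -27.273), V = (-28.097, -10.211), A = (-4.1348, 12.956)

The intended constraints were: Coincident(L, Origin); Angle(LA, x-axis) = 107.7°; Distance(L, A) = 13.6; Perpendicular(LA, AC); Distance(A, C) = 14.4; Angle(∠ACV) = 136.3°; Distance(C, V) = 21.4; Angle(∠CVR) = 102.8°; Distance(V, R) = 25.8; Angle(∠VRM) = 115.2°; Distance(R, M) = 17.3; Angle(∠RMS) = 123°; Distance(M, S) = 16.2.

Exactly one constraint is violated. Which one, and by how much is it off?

Distance(M, S) = 16.2 — off by 7.20.

L = (0.00, 0.00) ✓; LA at 107.7° ✓; |LA| = 13.60 ✓; ∠(LA, AC) = 90.00° ✓; |AC| = 14.40 ✓; ∠ACV = 136.3° ✓; |CV| = 21.40 ✓; ∠CVR = 102.8° ✓; |VR| = 25.80 ✓; ∠VRM = 115.2° ✓; |RM| = 17.30 ✓; ∠RMS = 123.0° ✓; |MS| = 23.40 ✗.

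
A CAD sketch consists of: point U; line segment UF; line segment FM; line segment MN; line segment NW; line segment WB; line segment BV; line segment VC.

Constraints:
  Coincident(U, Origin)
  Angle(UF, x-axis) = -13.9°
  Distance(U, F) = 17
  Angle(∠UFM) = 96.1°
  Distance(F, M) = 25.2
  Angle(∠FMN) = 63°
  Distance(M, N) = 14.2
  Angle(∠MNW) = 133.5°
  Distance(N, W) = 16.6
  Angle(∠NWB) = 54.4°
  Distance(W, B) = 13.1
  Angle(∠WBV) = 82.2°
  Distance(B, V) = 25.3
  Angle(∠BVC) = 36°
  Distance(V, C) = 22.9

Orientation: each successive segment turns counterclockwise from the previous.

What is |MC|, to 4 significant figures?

27.03

U is at the origin; UF runs at -13.9° with length 17.0, so F = (16.50, -4.084). ∠UFM = 96.1° gives FM at 70.00° from the x-axis; with |FM| = 25.2, M = (25.12, 19.60). ∠FMN = 63.0° gives MN at -173.0° from the x-axis; with |MN| = 14.2, N = (11.03, 17.87). ∠MNW = 133.5° gives NW at -126.5° from the x-axis; with |NW| = 16.6, W = (1.153, 4.522). ∠NWB = 54.4° gives WB at -0.9000° from the x-axis; with |WB| = 13.1, B = (14.25, 4.316). ∠WBV = 82.2° gives BV at 96.90° from the x-axis; with |BV| = 25.3, V = (11.21, 29.43). ∠BVC = 36.0° gives VC at -119.1° from the x-axis; with |VC| = 22.9, C = (0.07472, 9.423). Then |MC| = |C − M| = 27.03.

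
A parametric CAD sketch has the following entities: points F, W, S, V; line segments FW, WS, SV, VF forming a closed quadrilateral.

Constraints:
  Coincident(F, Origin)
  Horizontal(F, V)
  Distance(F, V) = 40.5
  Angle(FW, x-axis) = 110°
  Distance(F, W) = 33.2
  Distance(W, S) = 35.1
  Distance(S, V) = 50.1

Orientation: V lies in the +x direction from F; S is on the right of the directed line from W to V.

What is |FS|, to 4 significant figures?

10.21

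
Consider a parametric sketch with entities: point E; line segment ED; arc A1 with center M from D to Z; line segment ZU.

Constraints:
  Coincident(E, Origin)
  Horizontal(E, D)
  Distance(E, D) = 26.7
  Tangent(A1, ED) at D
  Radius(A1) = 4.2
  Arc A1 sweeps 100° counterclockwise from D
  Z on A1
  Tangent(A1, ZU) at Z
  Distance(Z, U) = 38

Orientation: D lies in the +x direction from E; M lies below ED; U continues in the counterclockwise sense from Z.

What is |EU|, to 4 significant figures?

51.42

E is at the origin; ED is horizontal with |ED| = 26.7 and D on the +x side, so D = (26.70, 0.000). A1 meets ED tangentially, so MD is at right angles to ED, so M = D + (0, -4.2) = (26.70, -4.200). On A1, D sits at bearing 90° from M; a 100° counterclockwise sweep puts Z at bearing 190°, so Z = M + 4.2·(cos 190°, sin 190°) = (22.56, -4.929). Since A1 is tangent to ZU there, MZ ⟂ ZU, so ZU runs along (−sin 190°, cos 190°); with |ZU| = 38.0, U = (29.16, -42.35). Then |EU| = |U − E| = 51.42.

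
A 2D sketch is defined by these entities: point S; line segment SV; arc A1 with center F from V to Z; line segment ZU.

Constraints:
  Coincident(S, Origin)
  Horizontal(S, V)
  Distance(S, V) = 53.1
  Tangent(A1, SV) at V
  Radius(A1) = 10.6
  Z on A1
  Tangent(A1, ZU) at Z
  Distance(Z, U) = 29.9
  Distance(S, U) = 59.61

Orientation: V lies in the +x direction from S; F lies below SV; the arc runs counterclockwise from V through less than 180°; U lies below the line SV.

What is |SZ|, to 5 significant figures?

43.889

S is at the origin; SV is horizontal with |SV| = 53.1 and V on the +x side, so V = (53.100, 0.0000). Tangency of A1 to SV means the radius FV is perpendicular to SV, so F = V + (0, -10.6) = (53.100, -10.600). Since FZ ⟂ ZU (tangency), |FU| = √(10.6² + 29.9²) = 31.723 regardless of where Z sits on A1. So U lies on both circle(S, 59.61) and circle(F, 31.723); the below-SV intersection is U = (43.443, -40.818). Z is the foot of the tangent from U: Z = (42.505, -10.932).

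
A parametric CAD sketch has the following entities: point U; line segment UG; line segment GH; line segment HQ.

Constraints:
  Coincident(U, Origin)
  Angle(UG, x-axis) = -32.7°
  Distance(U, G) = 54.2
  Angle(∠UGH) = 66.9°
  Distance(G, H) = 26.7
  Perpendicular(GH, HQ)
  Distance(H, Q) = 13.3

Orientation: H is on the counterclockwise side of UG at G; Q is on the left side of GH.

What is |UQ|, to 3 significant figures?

37.0

∠UGH = 66.9°, so GH runs at -32.7° + (180° − 66.9°) = 80.4° from the x-axis; with |GH| = 26.7, H = G + 26.7·(cos 80.4°, sin 80.4°) = (50.1, -2.95). GH is perpendicular to HQ; with |HQ| = 13.3 on the left of GH, Q = H + 13.3·(-0.986, 0.167) = (36.9, -0.737). Then |UQ| = |Q − U| = 37.0.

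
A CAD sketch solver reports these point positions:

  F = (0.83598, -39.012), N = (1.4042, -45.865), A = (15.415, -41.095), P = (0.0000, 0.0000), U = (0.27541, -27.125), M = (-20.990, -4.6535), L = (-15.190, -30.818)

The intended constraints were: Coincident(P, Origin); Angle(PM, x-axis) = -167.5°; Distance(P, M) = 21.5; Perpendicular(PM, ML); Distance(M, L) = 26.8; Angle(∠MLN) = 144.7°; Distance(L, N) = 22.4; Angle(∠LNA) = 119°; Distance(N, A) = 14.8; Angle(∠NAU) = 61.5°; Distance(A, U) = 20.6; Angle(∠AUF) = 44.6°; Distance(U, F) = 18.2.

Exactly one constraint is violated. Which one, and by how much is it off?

Distance(U, F) = 18.2 — off by 6.30.

P = (0.00, 0.00) ✓; PM at -167.5° ✓; |PM| = 21.50 ✓; ∠(PM, ML) = 90.00° ✓; |ML| = 26.80 ✓; ∠MLN = 144.7° ✓; |LN| = 22.40 ✓; ∠LNA = 119.0° ✓; |NA| = 14.80 ✓; ∠NAU = 61.50° ✓; |AU| = 20.60 ✓; ∠AUF = 44.60° ✓; |UF| = 11.90 ✗.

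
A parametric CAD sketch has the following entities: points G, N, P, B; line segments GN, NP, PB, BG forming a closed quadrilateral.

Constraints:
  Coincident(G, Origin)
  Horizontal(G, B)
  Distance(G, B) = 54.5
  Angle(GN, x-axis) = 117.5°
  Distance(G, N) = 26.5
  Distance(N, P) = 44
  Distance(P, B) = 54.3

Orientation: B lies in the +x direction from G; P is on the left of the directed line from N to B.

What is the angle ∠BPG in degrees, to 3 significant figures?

61.3°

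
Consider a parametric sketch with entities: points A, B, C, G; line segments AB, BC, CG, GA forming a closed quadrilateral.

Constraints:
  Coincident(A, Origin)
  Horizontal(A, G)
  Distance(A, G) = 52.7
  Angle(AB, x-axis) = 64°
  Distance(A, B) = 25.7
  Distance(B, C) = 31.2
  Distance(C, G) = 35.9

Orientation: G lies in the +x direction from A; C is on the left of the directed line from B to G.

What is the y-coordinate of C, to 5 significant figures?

33.791

A is at the origin; AG is horizontal with |AG| = 52.7 and G in +x, so G = (52.7, 0). AB runs at 64.0° with |AB| = 25.7, so B = (11.266, 23.099). C is determined by |BC| = 31.2 and |CG| = 35.9 together: it lies at the intersection of circle(B, 31.2) and circle(G, 35.9). With |BG| = 47.438, the foot of the radical line on BG is 20.395 from B and the perpendicular offset is √(31.2² − 20.395²) = 23.611. Taking the left-of-BG solution: C = (40.577, 33.791).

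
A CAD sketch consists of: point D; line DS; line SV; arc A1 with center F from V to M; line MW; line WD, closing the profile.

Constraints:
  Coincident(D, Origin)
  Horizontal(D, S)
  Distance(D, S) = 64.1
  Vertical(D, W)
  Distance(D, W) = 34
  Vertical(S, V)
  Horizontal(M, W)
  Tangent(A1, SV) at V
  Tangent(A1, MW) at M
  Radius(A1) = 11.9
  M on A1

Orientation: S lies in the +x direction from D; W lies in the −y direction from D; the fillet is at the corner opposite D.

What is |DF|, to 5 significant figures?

56.686

D is at the origin; DS is horizontal with |DS| = 64.1 and S on the +x side, so S = (64.100, 0.0000). D and W share the same x with |DW| = 34.0 and W on the −y side, so W = (0.0000, -34.000). The virtual corner opposite D is at (64.100, -34.000). The tangent condition forces FV to be normal to SV and tangency of A1 to MW means the radius FM is perpendicular to MW, with radius 11.9, so the center F sits 11.9 in from both sides at F = (52.200, -22.100). Then |DF| = |F − D| = 56.686.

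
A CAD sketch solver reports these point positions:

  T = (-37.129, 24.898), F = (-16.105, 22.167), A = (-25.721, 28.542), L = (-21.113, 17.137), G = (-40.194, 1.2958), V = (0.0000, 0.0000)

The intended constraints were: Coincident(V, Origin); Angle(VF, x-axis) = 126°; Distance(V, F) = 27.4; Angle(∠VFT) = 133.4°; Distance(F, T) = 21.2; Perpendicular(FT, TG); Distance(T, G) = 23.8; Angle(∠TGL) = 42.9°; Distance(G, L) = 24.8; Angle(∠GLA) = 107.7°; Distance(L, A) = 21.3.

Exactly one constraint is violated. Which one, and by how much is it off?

Distance(L, A) = 21.3 — off by 9.00.

V = (0.00, 0.00) ✓; VF at 126.0° ✓; |VF| = 27.40 ✓; ∠VFT = 133.4° ✓; |FT| = 21.20 ✓; ∠(FT, TG) = 90.00° ✓; |TG| = 23.80 ✓; ∠TGL = 42.90° ✓; |GL| = 24.80 ✓; ∠GLA = 107.7° ✓; |LA| = 12.30 ✗.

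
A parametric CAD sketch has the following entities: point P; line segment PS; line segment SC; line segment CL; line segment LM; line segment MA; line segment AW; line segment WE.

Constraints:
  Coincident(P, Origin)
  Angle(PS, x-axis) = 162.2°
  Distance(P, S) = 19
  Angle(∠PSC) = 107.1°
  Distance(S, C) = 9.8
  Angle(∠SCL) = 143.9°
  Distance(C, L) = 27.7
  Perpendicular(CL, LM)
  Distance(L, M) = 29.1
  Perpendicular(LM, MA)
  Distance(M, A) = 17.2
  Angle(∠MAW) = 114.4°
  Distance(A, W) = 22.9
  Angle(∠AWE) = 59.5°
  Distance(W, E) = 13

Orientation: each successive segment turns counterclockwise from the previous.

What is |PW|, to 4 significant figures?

15.74

P is at the origin; PS runs at 162.2° with length 19.0, so S = (-18.09, 5.808). ∠PSC = 107.1° gives SC at -124.9° from the x-axis; with |SC| = 9.8, C = (-23.70, -2.229). ∠SCL = 143.9° gives CL at -88.80° from the x-axis; with |CL| = 27.7, L = (-23.12, -29.92). The perpendicularity gives LM at right angles to CL, so LM runs at 1.200°; with |LM| = 29.1, M = (5.976, -29.31). LM ⟂ MA, so MA runs at 91.20°; with |MA| = 17.2, A = (5.616, -12.12). ∠MAW = 114.4° gives AW at 156.8° from the x-axis; with |AW| = 22.9, W = (-15.43, -3.096). Then |PW| = |W − P| = 15.74.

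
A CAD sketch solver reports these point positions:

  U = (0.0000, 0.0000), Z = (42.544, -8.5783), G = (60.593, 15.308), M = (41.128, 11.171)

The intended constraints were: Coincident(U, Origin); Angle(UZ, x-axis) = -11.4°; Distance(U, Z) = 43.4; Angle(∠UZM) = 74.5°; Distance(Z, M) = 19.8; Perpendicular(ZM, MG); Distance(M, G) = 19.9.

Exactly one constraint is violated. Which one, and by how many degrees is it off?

Perpendicular(ZM, MG) — off by 7.90°.

U = (0.00, 0.00) ✓; UZ at -11.40° ✓; |UZ| = 43.40 ✓; ∠UZM = 74.50° ✓; |ZM| = 19.80 ✓; ∠(ZM, MG) = 82.10° ✗; |MG| = 19.90 ✓.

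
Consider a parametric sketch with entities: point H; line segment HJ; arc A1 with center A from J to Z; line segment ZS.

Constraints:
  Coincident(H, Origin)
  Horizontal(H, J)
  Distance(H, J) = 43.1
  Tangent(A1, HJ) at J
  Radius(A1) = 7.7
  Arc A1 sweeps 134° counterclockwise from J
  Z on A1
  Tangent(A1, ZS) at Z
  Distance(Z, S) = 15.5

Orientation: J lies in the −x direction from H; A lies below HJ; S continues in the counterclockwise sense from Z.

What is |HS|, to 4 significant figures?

44.94

H is at the origin; HJ is horizontal with |HJ| = 43.1 and J on the −x side, so J = (-43.10, 0.000). Since A1 is tangent to HJ there, AJ ⟂ HJ, so A = J + (0, -7.7) = (-43.10, -7.700). On A1, J sits at bearing 90° from A; a 134° counterclockwise sweep puts Z at bearing 224°, so Z = A + 7.7·(cos 224°, sin 224°) = (-48.64, -13.05). Since A1 is tangent to ZS there, AZ ⟂ ZS, so ZS runs along (−sin 224°, cos 224°); with |ZS| = 15.5, S = (-37.87, -24.20). Then |HS| = |S − H| = 44.94.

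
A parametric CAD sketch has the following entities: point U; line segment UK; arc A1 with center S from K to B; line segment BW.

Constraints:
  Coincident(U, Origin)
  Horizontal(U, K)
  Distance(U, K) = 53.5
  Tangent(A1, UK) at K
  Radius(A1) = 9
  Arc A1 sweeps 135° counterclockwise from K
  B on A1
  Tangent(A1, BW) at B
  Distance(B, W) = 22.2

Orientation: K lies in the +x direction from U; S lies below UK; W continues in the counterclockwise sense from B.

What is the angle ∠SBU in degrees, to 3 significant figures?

117°

The tangent condition forces SK to be normal to UK, so S = K + (0, -9) = (53.5, -9.00). On A1, K sits at bearing 90° from S; a 135° counterclockwise sweep puts B at bearing 225°, so B = S + 9.0·(cos 225°, sin 225°) = (47.1, -15.4). Then cos ∠SBU = BS·BU / (|BS||BU|), giving 117°.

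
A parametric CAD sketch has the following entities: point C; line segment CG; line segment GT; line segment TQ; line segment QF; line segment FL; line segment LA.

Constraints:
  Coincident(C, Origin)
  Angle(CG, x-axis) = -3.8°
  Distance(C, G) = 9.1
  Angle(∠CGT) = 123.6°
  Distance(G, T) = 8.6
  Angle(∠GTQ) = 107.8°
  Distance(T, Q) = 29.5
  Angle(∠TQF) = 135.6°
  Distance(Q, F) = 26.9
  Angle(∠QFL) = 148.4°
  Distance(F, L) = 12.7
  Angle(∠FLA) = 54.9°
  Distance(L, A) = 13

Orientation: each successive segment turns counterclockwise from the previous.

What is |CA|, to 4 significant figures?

38.28

C is at the origin; CG runs at -3.8° with length 9.1, so G = (9.080, -0.6031). ∠CGT = 123.6° gives GT at 52.60° from the x-axis; with |GT| = 8.6, T = (14.30, 6.229). ∠GTQ = 107.8° gives TQ at 124.8° from the x-axis; with |TQ| = 29.5, Q = (-2.533, 30.45). ∠TQF = 135.6° gives QF at 169.2° from the x-axis; with |QF| = 26.9, F = (-28.96, 35.49). ∠QFL = 148.4° gives FL at -159.2° from the x-axis; with |FL| = 12.7, L = (-40.83, 30.98). ∠FLA = 54.9° gives LA at -34.10° from the x-axis; with |LA| = 13.0, A = (-30.06, 23.70). Then |CA| = |A − C| = 38.28.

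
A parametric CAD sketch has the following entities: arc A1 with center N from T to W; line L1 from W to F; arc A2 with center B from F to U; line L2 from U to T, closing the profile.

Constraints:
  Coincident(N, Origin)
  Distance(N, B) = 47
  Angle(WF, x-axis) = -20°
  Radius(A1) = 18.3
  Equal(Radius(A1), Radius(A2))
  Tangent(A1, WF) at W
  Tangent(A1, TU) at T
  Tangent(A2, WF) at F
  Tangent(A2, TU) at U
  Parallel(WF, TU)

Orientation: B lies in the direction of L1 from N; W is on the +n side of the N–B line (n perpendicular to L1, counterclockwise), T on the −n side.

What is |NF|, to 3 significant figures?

50.4

The slot axis is L1's direction at -20.0°, so u = (cos -20.0°, sin -20.0°) = (0.940, -0.342) and n = (−sin -20.0°, cos -20.0°) = (0.342, 0.940). N is at the origin and B lies 47.0 along u from N, so B = 47.0·u = (44.2, -16.1). Tangency of A1 to both parallel lines with radius 18.3 puts W and T at N ± 18.3·n: W = (6.26, 17.2), T = (-6.26, -17.2). Equal radii place F and U the same way about B: F = B + 18.3·n = (50.4, 1.12), U = B − 18.3·n = (37.9, -33.3). Then |NF| = |F − N| = 50.4.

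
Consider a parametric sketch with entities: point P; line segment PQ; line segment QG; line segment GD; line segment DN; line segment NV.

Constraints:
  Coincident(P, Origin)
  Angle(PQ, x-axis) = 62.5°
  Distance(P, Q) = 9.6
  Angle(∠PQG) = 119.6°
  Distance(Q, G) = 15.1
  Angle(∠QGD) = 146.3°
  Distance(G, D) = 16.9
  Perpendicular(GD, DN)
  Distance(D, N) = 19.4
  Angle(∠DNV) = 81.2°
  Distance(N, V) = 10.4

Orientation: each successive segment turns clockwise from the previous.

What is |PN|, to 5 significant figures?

28.812

∠QGD = 146.3° gives GD at -31.600° from the x-axis; with |GD| = 16.9, D = (33.917, 0.21326). The perpendicularity gives DN at right angles to GD, so DN runs at -121.60°; with |DN| = 19.4, N = (23.752, -16.310). Then |PN| = |N − P| = 28.812.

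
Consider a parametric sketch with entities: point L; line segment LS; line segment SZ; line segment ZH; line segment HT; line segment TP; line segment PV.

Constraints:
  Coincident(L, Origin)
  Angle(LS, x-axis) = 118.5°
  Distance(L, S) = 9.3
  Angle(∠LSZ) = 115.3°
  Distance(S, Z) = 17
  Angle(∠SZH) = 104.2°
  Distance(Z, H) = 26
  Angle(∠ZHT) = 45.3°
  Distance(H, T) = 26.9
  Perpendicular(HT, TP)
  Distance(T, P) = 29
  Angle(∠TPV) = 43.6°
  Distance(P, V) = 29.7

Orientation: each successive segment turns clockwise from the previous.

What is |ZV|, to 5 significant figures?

16.176

The perpendicularity gives TP at right angles to HT, so TP runs at 113.30°; with |TP| = 29.0, P = (-6.4675, 28.146). ∠TPV = 43.6° gives PV at -23.100° from the x-axis; with |PV| = 29.7, V = (20.851, 16.494). Then |ZV| = |V − Z| = 16.176.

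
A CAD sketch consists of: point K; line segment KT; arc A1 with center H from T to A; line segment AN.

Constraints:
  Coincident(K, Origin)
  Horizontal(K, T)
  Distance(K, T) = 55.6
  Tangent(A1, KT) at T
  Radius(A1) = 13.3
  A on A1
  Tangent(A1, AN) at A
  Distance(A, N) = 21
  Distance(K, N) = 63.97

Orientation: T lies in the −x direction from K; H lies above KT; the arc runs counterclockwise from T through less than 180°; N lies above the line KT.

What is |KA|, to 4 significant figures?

47.15

Checks: ∠(HT, TK) = 90.00° ✓; |HT| = 13.30 ✓; |HA| = 13.30 ✓; ∠(HA, AN) = 90.00° ✓; |AN| = 21.00 ✓; |KN| = 63.97 ✓.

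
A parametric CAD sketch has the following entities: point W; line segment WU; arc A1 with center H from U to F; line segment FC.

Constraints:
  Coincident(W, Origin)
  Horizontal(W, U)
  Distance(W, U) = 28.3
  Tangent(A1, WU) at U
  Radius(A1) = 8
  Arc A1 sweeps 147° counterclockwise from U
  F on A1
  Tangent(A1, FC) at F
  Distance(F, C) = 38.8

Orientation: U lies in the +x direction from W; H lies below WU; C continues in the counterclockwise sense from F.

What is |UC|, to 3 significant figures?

45.6

W is at the origin; WU is horizontal with |WU| = 28.3 and U on the +x side, so U = (28.3, 0.00). Tangency of A1 to WU means the radius HU is perpendicular to WU, so H = U + (0, -8) = (28.3, -8.00). On A1, U sits at bearing 90° from H; a 147° counterclockwise sweep puts F at bearing 237°, so F = H + 8.0·(cos 237°, sin 237°) = (23.9, -14.7). A1 meets FC tangentially, so HF is at right angles to FC, so FC runs along (−sin 237°, cos 237°); with |FC| = 38.8, C = (56.5, -35.8). Then |UC| = |C − U| = 45.6.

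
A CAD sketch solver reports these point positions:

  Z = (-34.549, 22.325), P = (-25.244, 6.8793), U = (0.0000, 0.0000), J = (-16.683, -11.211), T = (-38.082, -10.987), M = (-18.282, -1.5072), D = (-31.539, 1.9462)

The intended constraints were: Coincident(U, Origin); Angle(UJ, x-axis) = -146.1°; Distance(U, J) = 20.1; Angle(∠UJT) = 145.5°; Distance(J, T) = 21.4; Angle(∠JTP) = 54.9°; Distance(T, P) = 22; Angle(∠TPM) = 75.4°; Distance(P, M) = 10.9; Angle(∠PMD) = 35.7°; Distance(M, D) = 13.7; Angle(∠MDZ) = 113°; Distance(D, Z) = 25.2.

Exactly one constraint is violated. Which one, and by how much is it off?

Distance(D, Z) = 25.2 — off by 4.60.

U = (0.00, 0.00) ✓; UJ at -146.1° ✓; |UJ| = 20.10 ✓; ∠UJT = 145.5° ✓; |JT| = 21.40 ✓; ∠JTP = 54.90° ✓; |TP| = 22.00 ✓; ∠TPM = 75.40° ✓; |PM| = 10.90 ✓; ∠PMD = 35.70° ✓; |MD| = 13.70 ✓; ∠MDZ = 113.0° ✓; |DZ| = 20.60 ✗.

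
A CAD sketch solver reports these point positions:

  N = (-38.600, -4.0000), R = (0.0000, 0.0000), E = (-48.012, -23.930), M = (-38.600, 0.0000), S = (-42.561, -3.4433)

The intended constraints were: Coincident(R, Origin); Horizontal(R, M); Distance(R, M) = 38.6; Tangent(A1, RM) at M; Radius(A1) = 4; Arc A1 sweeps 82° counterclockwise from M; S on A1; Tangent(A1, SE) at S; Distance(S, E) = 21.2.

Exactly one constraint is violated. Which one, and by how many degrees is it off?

Tangent(A1, SE) at S — off by 6.90°.

R = (0.00, 0.00) ✓; R.y = 0.00, M.y = 0.00 ✓; |RM| = 38.60 ✓; ∠(NM, MR) = 90.00° ✓; |NM| = 4.000 ✓; bearing(N→S) − bearing(N→M) = 82.00° ✓; |NS| = 4.000 ✓; ∠(NS, SE) = 96.90° ✗; |SE| = 21.20 ✓.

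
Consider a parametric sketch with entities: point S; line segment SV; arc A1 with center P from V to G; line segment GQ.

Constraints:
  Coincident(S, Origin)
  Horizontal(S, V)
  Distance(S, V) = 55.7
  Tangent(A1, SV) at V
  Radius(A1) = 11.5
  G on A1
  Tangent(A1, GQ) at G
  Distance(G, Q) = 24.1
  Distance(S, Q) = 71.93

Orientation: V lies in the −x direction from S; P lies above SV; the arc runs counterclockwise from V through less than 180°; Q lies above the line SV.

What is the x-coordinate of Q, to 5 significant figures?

-61.317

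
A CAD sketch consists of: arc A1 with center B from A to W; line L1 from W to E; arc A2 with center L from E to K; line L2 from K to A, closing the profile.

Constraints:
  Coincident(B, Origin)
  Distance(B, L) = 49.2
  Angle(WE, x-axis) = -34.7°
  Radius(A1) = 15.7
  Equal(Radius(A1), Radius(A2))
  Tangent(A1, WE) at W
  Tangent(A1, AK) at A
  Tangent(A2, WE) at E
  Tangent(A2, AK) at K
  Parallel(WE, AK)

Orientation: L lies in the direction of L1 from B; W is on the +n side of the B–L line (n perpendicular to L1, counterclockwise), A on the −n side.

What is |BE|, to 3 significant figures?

51.6

The slot axis is L1's direction at -34.7°, so u = (cos -34.7°, sin -34.7°) = (0.822, -0.569) and n = (−sin -34.7°, cos -34.7°) = (0.569, 0.822). B is at the origin and L lies 49.2 along u from B, so L = 49.2·u = (40.4, -28.0). Tangency of A1 to both parallel lines with radius 15.7 puts W and A at B ± 15.7·n: W = (8.94, 12.9), A = (-8.94, -12.9). Equal radii place E and K the same way about L: E = L + 15.7·n = (49.4, -15.1), K = L − 15.7·n = (31.5, -40.9). Then |BE| = |E − B| = 51.6.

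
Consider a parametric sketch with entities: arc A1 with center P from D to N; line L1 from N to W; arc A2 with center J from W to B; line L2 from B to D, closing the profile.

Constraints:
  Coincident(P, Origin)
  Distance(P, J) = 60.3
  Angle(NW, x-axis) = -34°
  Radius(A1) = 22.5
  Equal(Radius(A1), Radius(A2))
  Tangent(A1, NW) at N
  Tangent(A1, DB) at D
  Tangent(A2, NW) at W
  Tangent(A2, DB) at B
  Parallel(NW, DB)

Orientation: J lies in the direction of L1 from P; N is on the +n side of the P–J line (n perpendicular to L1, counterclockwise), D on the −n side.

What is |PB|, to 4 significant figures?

64.36

The slot axis is L1's direction at -34.0°, so u = (cos -34.0°, sin -34.0°) = (0.8290, -0.5592) and n = (−sin -34.0°, cos -34.0°) = (0.5592, 0.8290). P is at the origin and J lies 60.3 along u from P, so J = 60.3·u = (49.99, -33.72). Tangency of A1 to both parallel lines with radius 22.5 puts N and D at P ± 22.5·n: N = (12.58, 18.65), D = (-12.58, -18.65). Equal radii place W and B the same way about J: W = J + 22.5·n = (62.57, -15.07), B = J − 22.5·n = (37.41, -52.37). Then |PB| = |B − P| = 64.36.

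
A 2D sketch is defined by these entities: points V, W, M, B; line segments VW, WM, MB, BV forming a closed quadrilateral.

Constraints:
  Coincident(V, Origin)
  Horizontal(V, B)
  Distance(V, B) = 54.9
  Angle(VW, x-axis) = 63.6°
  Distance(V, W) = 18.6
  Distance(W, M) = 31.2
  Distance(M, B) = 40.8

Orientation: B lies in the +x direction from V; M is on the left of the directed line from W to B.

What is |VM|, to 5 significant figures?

48.417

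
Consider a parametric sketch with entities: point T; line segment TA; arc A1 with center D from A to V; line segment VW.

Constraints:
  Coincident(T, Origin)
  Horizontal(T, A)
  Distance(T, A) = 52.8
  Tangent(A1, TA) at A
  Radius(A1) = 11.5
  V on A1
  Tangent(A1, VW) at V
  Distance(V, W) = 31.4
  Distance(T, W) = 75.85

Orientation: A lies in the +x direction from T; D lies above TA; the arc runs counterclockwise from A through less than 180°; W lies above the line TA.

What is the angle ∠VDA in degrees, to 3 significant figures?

94.1°

T is at the origin; T and A share the same y with |TA| = 52.8 and A on the +x side, so A = (52.8, 0.00). Tangency of A1 to TA means the radius DA is perpendicular to TA, so D = A + (0, 11.5) = (52.8, 11.5). Since DV ⟂ VW (tangency), |DW| = √(11.5² + 31.4²) = 33.4 regardless of where V sits on A1. So W lies on both circle(T, 75.85) and circle(D, 33.4); the above-TA intersection is W = (62.0, 43.6). V is the foot of the tangent from W: V = (64.3, 12.3).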